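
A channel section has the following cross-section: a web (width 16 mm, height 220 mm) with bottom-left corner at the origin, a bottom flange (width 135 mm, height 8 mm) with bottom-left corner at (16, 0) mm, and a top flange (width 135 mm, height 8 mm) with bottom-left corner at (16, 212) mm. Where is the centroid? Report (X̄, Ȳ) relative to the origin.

Part | A | x̄ᵢ | ȳᵢ | A·x̄ᵢ | A·ȳᵢ
web | 3520.00 | 8.00 | 110.00 | 28160.00 | 387200.00
bottom flange | 1080.00 | 83.50 | 4.00 | 90180.00 | 4320.00
top flange | 1080.00 | 83.50 | 216.00 | 90180.00 | 233280.00
Σ | 5680.00 |  |  | 208520.00 | 624800.00
X̄ = 208520.00 / 5680.00 = 36.71 mm
Ȳ = 624800.00 / 5680.00 = 110.00 mm

X̄ = 36.71 mm, Ȳ = 110.00 mm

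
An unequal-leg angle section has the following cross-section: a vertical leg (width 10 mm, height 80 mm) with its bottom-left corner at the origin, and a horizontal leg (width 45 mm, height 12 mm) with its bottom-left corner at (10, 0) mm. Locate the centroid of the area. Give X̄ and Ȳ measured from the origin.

X̄ = 16.08 mm, Ȳ = 26.30 mm

Part | A | x̄ᵢ | ȳᵢ | A·x̄ᵢ | A·ȳᵢ
vertical leg | 800.00 | 5.00 | 40.00 | 4000.00 | 32000.00
horizontal leg | 540.00 | 32.50 | 6.00 | 17550.00 | 3240.00
Σ | 1340.00 |  |  | 21550.00 | 35240.00
X̄ = 21550.00 / 1340.00 = 16.08 mm
Ȳ = 35240.00 / 1340.00 = 26.30 mm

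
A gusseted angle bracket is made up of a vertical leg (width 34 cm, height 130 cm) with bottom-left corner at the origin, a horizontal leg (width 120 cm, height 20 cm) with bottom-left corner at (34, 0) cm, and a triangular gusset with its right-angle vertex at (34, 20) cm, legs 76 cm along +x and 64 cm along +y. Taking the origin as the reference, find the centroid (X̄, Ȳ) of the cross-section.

vertical leg: A = 34 × 130 = 4420.00, centroid at (17.00, 65.00).
horizontal leg: A = 120 × 20 = 2400.00, centroid at (94.00, 10.00).
gusset: A = ½·76·64 = 2432.00, centroid at (59.33, 41.33).
ΣA = 9252.00 cm²
ΣAX̄ = (4420.00)(17.00) + (2400.00)(94.00) + (2432.00)(59.33) = 445038.67 cm³
ΣAȲ = (4420.00)(65.00) + (2400.00)(10.00) + (2432.00)(41.33) = 411822.67 cm³
X̄ = 445038.67 / 9252.00 = 48.10 cm
Ȳ = 411822.67 / 9252.00 = 44.51 cm

X̄ = 48.10 cm, Ȳ = 44.51 cm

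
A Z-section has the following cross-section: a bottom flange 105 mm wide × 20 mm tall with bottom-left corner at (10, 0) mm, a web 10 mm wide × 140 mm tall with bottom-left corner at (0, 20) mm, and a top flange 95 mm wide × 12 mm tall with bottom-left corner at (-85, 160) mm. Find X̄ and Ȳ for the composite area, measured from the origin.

Part | A | x̄ᵢ | ȳᵢ | A·x̄ᵢ | A·ȳᵢ
bottom flange | 2100.00 | 62.50 | 10.00 | 131250.00 | 21000.00
web | 1400.00 | 5.00 | 90.00 | 7000.00 | 126000.00
top flange | 1140.00 | -37.50 | 166.00 | -42750.00 | 189240.00
Σ | 4640.00 |  |  | 95500.00 | 336240.00
X̄ = 95500.00 / 4640.00 = 20.58 mm
Ȳ = 336240.00 / 4640.00 = 72.47 mm

X̄ = 20.58 mm, Ȳ = 72.47 mm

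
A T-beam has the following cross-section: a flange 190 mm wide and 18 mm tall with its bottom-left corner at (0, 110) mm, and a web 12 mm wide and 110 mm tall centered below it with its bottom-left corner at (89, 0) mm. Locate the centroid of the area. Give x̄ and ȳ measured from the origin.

x̄ = 95.00 mm, ȳ = 101.18 mm

web: A = 12 × 110 = 1320.00, centroid at (95.00, 55.00).
flange: A = 190 × 18 = 3420.00, centroid at (95.00, 119.00).
ΣA = 4740.00 mm²
ΣAx̄ = (1320.00)(95.00) + (3420.00)(95.00) = 450300.00 mm³
ΣAȳ = (1320.00)(55.00) + (3420.00)(119.00) = 479580.00 mm³
x̄ = 450300.00 / 4740.00 = 95.00 mm
ȳ = 479580.00 / 4740.00 = 101.18 mm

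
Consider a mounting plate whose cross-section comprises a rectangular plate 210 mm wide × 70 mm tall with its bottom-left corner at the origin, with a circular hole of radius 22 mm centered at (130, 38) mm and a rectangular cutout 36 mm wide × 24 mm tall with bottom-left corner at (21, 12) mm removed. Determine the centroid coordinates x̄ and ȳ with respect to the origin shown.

x̄ = 106.54 mm, ȳ = 35.40 mm

plate: A = 210 × 70 = 14700.00, centroid at (105.00, 35.00).
hole 1: A = −π·22² = -1520.53, centroid at (130.00, 38.00).
hole 2: A = −(36 × 24) = -864.00, centroid at (39.00, 24.00).
ΣA = 12315.47 mm²
ΣAx̄ = (14700.00)(105.00) + (-1520.53)(130.00) + (-864.00)(39.00) = 1312134.99 mm³
ΣAȳ = (14700.00)(35.00) + (-1520.53)(38.00) + (-864.00)(24.00) = 435983.83 mm³
x̄ = 1312134.99 / 12315.47 = 106.54 mm
ȳ = 435983.83 / 12315.47 = 35.40 mm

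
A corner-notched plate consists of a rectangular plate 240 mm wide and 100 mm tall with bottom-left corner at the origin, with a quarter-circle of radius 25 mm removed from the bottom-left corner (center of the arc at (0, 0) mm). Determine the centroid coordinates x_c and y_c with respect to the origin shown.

Part | A | x̄ᵢ | ȳᵢ | A·x̄ᵢ | A·ȳᵢ
plate | 24000.00 | 120.00 | 50.00 | 2880000.00 | 1200000.00
removed quarter-circle | -490.87 | 10.61 | 10.61 | -5208.33 | -5208.33
Σ | 23509.13 |  |  | 2874791.67 | 1194791.67
x_c = 2874791.67 / 23509.13 = 122.28 mm
y_c = 1194791.67 / 23509.13 = 50.82 mm

x_c = 122.28 mm, y_c = 50.82 mm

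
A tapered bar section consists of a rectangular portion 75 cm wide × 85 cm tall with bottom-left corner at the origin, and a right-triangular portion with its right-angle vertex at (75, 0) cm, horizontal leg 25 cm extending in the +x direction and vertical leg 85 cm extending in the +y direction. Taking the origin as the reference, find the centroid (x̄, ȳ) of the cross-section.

rectangular portion: A = 75 × 85 = 6375.00, centroid at (37.50, 42.50).
triangular portion: A = ½·25·85 = 1062.50, centroid at (83.33, 28.33).
ΣA = 7437.50 cm², ΣAx̄ = 327604.17 cm³, ΣAȳ = 301041.67 cm³.
x̄ = 327604.17/7437.50 = 44.05 cm; ȳ = 301041.67/7437.50 = 40.48 cm.

x̄ = 44.05 cm, ȳ = 40.48 cm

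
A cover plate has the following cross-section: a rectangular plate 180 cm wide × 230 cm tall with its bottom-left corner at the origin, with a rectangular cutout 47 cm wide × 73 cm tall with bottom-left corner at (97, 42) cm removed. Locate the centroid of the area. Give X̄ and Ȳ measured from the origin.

plate: A = 180 × 230 = 41400.00, centroid at (90.00, 115.00).
hole: A = −(47 × 73) = -3431.00, centroid at (120.50, 78.50).
ΣA = 37969.00 cm²
ΣAX̄ = (41400.00)(90.00) + (-3431.00)(120.50) = 3312564.50 cm³
ΣAȲ = (41400.00)(115.00) + (-3431.00)(78.50) = 4491666.50 cm³
X̄ = 3312564.50 / 37969.00 = 87.24 cm
Ȳ = 4491666.50 / 37969.00 = 118.30 cm

X̄ = 87.24 cm, Ȳ = 118.30 cm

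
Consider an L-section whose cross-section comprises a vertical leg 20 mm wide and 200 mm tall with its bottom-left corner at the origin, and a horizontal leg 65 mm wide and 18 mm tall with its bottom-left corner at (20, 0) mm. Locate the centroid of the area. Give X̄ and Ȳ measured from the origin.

X̄ = 19.62 mm, Ȳ = 79.41 mm

vertical leg: A = 20 × 200 = 4000.00, centroid at (10.00, 100.00).
horizontal leg: A = 65 × 18 = 1170.00, centroid at (52.50, 9.00).
ΣA = 5170.00 mm²
ΣAX̄ = (4000.00)(10.00) + (1170.00)(52.50) = 101425.00 mm³
ΣAȲ = (4000.00)(100.00) + (1170.00)(9.00) = 410530.00 mm³
X̄ = 101425.00 / 5170.00 = 19.62 mm
Ȳ = 410530.00 / 5170.00 = 79.41 mm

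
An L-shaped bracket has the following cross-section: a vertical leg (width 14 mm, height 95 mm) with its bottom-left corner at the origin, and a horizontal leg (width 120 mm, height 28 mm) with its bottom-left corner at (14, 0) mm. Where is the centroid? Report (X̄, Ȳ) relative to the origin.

X̄ = 55.00 mm, Ȳ = 23.50 mm

vertical leg: A = 14 × 95 = 1330.00, centroid at (7.00, 47.50).
horizontal leg: A = 120 × 28 = 3360.00, centroid at (74.00, 14.00).
ΣA = 4690.00 mm², ΣAX̄ = 257950.00 mm³, ΣAȲ = 110215.00 mm³.
X̄ = 257950.00/4690.00 = 55.00 mm; Ȳ = 110215.00/4690.00 = 23.50 mm.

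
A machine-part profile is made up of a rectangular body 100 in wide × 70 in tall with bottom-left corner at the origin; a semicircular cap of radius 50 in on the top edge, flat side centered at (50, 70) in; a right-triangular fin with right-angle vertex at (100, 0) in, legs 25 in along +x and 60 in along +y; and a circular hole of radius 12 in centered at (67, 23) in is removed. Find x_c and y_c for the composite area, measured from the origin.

rectangular body: A = 100 × 70 = 7000.00, centroid at (50.00, 35.00).
semicircular top: A = ½π·50² = 3926.99, centroid at (50.00, 91.22).
triangular fin: A = ½·25·60 = 750.00, centroid at (108.33, 20.00).
hole: A = −π·12² = -452.39, centroid at (67.00, 23.00).
ΣA = 11224.60 in², ΣAx_c = 597289.45 in³, ΣAy_c = 607817.74 in³.
x_c = 597289.45/11224.60 = 53.21 in; y_c = 607817.74/11224.60 = 54.15 in.

x_c = 53.21 in, y_c = 54.15 in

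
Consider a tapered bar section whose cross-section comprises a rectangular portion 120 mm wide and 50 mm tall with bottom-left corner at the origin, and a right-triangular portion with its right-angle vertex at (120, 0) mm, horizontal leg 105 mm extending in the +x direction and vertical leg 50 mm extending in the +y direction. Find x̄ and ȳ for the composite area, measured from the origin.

Part | A | x̄ᵢ | ȳᵢ | A·x̄ᵢ | A·ȳᵢ
rectangular portion | 6000.00 | 60.00 | 25.00 | 360000.00 | 150000.00
triangular portion | 2625.00 | 155.00 | 16.67 | 406875.00 | 43750.00
Σ | 8625.00 |  |  | 766875.00 | 193750.00
x̄ = 766875.00 / 8625.00 = 88.91 mm
ȳ = 193750.00 / 8625.00 = 22.46 mm

x̄ = 88.91 mm, ȳ = 22.46 mm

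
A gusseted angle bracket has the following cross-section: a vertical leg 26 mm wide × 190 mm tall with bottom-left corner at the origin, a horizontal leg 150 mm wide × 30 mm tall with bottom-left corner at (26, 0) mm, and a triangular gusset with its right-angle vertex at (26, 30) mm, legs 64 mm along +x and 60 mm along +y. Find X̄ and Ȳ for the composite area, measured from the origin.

X̄ = 53.66 mm, Ȳ = 55.70 mm

Part | A | x̄ᵢ | ȳᵢ | A·x̄ᵢ | A·ȳᵢ
vertical leg | 4940.00 | 13.00 | 95.00 | 64220.00 | 469300.00
horizontal leg | 4500.00 | 101.00 | 15.00 | 454500.00 | 67500.00
gusset | 1920.00 | 47.33 | 50.00 | 90880.00 | 96000.00
Σ | 11360.00 |  |  | 609600.00 | 632800.00
X̄ = 609600.00 / 11360.00 = 53.66 mm
Ȳ = 632800.00 / 11360.00 = 55.70 mm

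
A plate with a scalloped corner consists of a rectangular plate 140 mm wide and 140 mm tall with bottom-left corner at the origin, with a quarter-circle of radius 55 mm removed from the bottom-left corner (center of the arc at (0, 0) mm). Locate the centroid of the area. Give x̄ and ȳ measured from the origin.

x̄ = 76.44 mm, ȳ = 76.44 mm

plate: A = 140 × 140 = 19600.00, centroid at (70.00, 70.00).
removed quarter-circle: A = −¼π·55² = -2375.83, centroid at (23.34, 23.34).
ΣA = 17224.17 mm², ΣAx̄ = 1316541.67 mm³, ΣAȳ = 1316541.67 mm³.
x̄ = 1316541.67/17224.17 = 76.44 mm; ȳ = 1316541.67/17224.17 = 76.44 mm.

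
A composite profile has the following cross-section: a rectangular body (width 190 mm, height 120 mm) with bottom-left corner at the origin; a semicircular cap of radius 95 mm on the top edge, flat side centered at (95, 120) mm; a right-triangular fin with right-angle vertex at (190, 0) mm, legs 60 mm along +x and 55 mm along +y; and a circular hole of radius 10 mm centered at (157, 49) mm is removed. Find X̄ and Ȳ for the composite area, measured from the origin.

X̄ = 99.44 mm, Ȳ = 95.42 mm

rectangular body: A = 190 × 120 = 22800.00, centroid at (95.00, 60.00).
semicircular top: A = ½π·95² = 14176.44, centroid at (95.00, 160.32).
triangular fin: A = ½·60·55 = 1650.00, centroid at (210.00, 18.33).
hole: A = −π·10² = -314.16, centroid at (157.00, 49.00).
ΣA = 38312.28 mm²
ΣAX̄ = (22800.00)(95.00) + (14176.44)(95.00) + (1650.00)(210.00) + (-314.16)(157.00) = 3809938.50 mm³
ΣAȲ = (22800.00)(60.00) + (14176.44)(160.32) + (1650.00)(18.33) + (-314.16)(49.00) = 3655611.95 mm³
X̄ = 3809938.50 / 38312.28 = 99.44 mm
Ȳ = 3655611.95 / 38312.28 = 95.42 mm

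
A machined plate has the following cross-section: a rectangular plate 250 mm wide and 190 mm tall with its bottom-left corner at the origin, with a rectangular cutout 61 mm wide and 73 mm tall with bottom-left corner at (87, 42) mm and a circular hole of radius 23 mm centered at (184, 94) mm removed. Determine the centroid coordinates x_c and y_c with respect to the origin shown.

x_c = 123.44 mm, y_c = 96.82 mm

plate: A = 250 × 190 = 47500.00, centroid at (125.00, 95.00).
hole 1: A = −(61 × 73) = -4453.00, centroid at (117.50, 78.50).
hole 2: A = −π·23² = -1661.90, centroid at (184.00, 94.00).
ΣA = 41385.10 mm²
ΣAx_c = (47500.00)(125.00) + (-4453.00)(117.50) + (-1661.90)(184.00) = 5108482.44 mm³
ΣAy_c = (47500.00)(95.00) + (-4453.00)(78.50) + (-1661.90)(94.00) = 4006720.66 mm³
x_c = 5108482.44 / 41385.10 = 123.44 mm
y_c = 4006720.66 / 41385.10 = 96.82 mm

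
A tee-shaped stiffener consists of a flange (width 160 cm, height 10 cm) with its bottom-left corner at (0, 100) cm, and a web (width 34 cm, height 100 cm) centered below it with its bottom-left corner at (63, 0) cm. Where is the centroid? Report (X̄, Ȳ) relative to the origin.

X̄ = 80.00 cm, Ȳ = 67.60 cm

Part | A | x̄ᵢ | ȳᵢ | A·x̄ᵢ | A·ȳᵢ
web | 3400.00 | 80.00 | 50.00 | 272000.00 | 170000.00
flange | 1600.00 | 80.00 | 105.00 | 128000.00 | 168000.00
Σ | 5000.00 |  |  | 400000.00 | 338000.00
X̄ = 400000.00 / 5000.00 = 80.00 cm
Ȳ = 338000.00 / 5000.00 = 67.60 cm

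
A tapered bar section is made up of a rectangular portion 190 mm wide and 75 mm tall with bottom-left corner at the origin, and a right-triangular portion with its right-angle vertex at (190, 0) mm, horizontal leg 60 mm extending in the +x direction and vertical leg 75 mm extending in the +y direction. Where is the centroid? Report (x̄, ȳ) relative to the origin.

Part | A | x̄ᵢ | ȳᵢ | A·x̄ᵢ | A·ȳᵢ
rectangular portion | 14250.00 | 95.00 | 37.50 | 1353750.00 | 534375.00
triangular portion | 2250.00 | 210.00 | 25.00 | 472500.00 | 56250.00
Σ | 16500.00 |  |  | 1826250.00 | 590625.00
x̄ = 1826250.00 / 16500.00 = 110.68 mm
ȳ = 590625.00 / 16500.00 = 35.80 mm

x̄ = 110.68 mm, ȳ = 35.80 mm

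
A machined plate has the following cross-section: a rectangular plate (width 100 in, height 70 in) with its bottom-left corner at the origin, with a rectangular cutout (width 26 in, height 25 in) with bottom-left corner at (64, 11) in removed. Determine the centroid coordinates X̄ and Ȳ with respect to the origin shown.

Part | A | x̄ᵢ | ȳᵢ | A·x̄ᵢ | A·ȳᵢ
plate | 7000.00 | 50.00 | 35.00 | 350000.00 | 245000.00
hole | -650.00 | 77.00 | 23.50 | -50050.00 | -15275.00
Σ | 6350.00 |  |  | 299950.00 | 229725.00
X̄ = 299950.00 / 6350.00 = 47.24 in
Ȳ = 229725.00 / 6350.00 = 36.18 in

X̄ = 47.24 in, Ȳ = 36.18 in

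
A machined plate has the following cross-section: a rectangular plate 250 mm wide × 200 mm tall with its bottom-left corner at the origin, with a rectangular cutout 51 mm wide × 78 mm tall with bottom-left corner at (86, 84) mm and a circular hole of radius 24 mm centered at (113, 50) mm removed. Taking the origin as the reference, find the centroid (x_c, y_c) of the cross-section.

plate: A = 250 × 200 = 50000.00, centroid at (125.00, 100.00).
hole 1: A = −(51 × 78) = -3978.00, centroid at (111.50, 123.00).
hole 2: A = −π·24² = -1809.56, centroid at (113.00, 50.00).
ΣA = 44212.44 mm², ΣAx_c = 5601973.02 mm³, ΣAy_c = 4420228.13 mm³.
x_c = 5601973.02/44212.44 = 126.71 mm; y_c = 4420228.13/44212.44 = 99.98 mm.

x_c = 126.71 mm, y_c = 99.98 mm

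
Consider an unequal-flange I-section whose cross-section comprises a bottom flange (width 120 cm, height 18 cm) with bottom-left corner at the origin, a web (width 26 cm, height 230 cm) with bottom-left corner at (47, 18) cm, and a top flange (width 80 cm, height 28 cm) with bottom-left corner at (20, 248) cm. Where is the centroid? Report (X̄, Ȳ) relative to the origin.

X̄ = 60.00 cm, Ȳ = 135.03 cm

Part | A | x̄ᵢ | ȳᵢ | A·x̄ᵢ | A·ȳᵢ
bottom flange | 2160.00 | 60.00 | 9.00 | 129600.00 | 19440.00
web | 5980.00 | 60.00 | 133.00 | 358800.00 | 795340.00
top flange | 2240.00 | 60.00 | 262.00 | 134400.00 | 586880.00
Σ | 10380.00 |  |  | 622800.00 | 1401660.00
X̄ = 622800.00 / 10380.00 = 60.00 cm
Ȳ = 1401660.00 / 10380.00 = 135.03 cm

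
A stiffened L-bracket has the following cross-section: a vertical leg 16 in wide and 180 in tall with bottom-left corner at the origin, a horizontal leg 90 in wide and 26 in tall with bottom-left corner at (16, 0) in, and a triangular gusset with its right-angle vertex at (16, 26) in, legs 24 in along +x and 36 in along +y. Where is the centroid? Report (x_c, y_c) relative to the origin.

vertical leg: A = 16 × 180 = 2880.00, centroid at (8.00, 90.00).
horizontal leg: A = 90 × 26 = 2340.00, centroid at (61.00, 13.00).
gusset: A = ½·24·36 = 432.00, centroid at (24.00, 38.00).
ΣA = 5652.00 in²
ΣAx_c = (2880.00)(8.00) + (2340.00)(61.00) + (432.00)(24.00) = 176148.00 in³
ΣAy_c = (2880.00)(90.00) + (2340.00)(13.00) + (432.00)(38.00) = 306036.00 in³
x_c = 176148.00 / 5652.00 = 31.17 in
y_c = 306036.00 / 5652.00 = 54.15 in

x_c = 31.17 in, y_c = 54.15 in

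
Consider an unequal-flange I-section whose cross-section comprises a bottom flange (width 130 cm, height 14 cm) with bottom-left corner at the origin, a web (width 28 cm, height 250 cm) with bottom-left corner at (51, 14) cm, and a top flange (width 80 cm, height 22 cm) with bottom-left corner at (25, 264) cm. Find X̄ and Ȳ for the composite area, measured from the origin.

bottom flange: A = 130 × 14 = 1820.00, centroid at (65.00, 7.00).
web: A = 28 × 250 = 7000.00, centroid at (65.00, 139.00).
top flange: A = 80 × 22 = 1760.00, centroid at (65.00, 275.00).
ΣA = 10580.00 cm², ΣAX̄ = 687700.00 cm³, ΣAȲ = 1469740.00 cm³.
X̄ = 687700.00/10580.00 = 65.00 cm; Ȳ = 1469740.00/10580.00 = 138.92 cm.

X̄ = 65.00 cm, Ȳ = 138.92 cm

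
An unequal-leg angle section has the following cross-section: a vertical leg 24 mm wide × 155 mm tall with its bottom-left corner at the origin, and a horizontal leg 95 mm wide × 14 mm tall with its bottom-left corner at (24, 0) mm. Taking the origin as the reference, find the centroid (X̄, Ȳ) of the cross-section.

vertical leg: A = 24 × 155 = 3720.00, centroid at (12.00, 77.50).
horizontal leg: A = 95 × 14 = 1330.00, centroid at (71.50, 7.00).
ΣA = 5050.00 mm², ΣAX̄ = 139735.00 mm³, ΣAȲ = 297610.00 mm³.
X̄ = 139735.00/5050.00 = 27.67 mm; Ȳ = 297610.00/5050.00 = 58.93 mm.

X̄ = 27.67 mm, Ȳ = 58.93 mm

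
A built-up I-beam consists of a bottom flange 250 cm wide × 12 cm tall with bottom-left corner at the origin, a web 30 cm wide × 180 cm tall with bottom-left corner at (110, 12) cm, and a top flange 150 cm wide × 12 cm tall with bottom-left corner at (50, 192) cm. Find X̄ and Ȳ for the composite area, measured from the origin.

bottom flange: A = 250 × 12 = 3000.00, centroid at (125.00, 6.00).
web: A = 30 × 180 = 5400.00, centroid at (125.00, 102.00).
top flange: A = 150 × 12 = 1800.00, centroid at (125.00, 198.00).
ΣA = 10200.00 cm²
ΣAX̄ = (3000.00)(125.00) + (5400.00)(125.00) + (1800.00)(125.00) = 1275000.00 cm³
ΣAȲ = (3000.00)(6.00) + (5400.00)(102.00) + (1800.00)(198.00) = 925200.00 cm³
X̄ = 1275000.00 / 10200.00 = 125.00 cm
Ȳ = 925200.00 / 10200.00 = 90.71 cm

X̄ = 125.00 cm, Ȳ = 90.71 cm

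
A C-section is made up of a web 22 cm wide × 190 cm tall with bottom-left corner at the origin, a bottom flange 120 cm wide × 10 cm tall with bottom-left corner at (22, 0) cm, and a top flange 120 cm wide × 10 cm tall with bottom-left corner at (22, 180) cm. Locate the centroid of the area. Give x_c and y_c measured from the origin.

x_c = 36.90 cm, y_c = 95.00 cm

Part | A | x̄ᵢ | ȳᵢ | A·x̄ᵢ | A·ȳᵢ
web | 4180.00 | 11.00 | 95.00 | 45980.00 | 397100.00
bottom flange | 1200.00 | 82.00 | 5.00 | 98400.00 | 6000.00
top flange | 1200.00 | 82.00 | 185.00 | 98400.00 | 222000.00
Σ | 6580.00 |  |  | 242780.00 | 625100.00
x_c = 242780.00 / 6580.00 = 36.90 cm
y_c = 625100.00 / 6580.00 = 95.00 cm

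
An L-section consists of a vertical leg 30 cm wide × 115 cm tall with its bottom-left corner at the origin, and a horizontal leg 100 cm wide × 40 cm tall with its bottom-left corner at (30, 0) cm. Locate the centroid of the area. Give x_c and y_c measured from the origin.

vertical leg: A = 30 × 115 = 3450.00, centroid at (15.00, 57.50).
horizontal leg: A = 100 × 40 = 4000.00, centroid at (80.00, 20.00).
ΣA = 7450.00 cm²
ΣAx_c = (3450.00)(15.00) + (4000.00)(80.00) = 371750.00 cm³
ΣAy_c = (3450.00)(57.50) + (4000.00)(20.00) = 278375.00 cm³
x_c = 371750.00 / 7450.00 = 49.90 cm
y_c = 278375.00 / 7450.00 = 37.37 cm

x_c = 49.90 cm, y_c = 37.37 cm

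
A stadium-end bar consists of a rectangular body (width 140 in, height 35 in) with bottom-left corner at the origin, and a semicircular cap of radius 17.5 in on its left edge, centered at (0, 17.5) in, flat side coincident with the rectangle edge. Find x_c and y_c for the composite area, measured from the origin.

x_c = 63.08 in, y_c = 17.50 in

rectangular body: A = 140 × 35 = 4900.00, centroid at (70.00, 17.50).
semicircular end: A = ½π·17.5² = 481.06, centroid at (-7.43, 17.50).
ΣA = 5381.06 in²
ΣAx_c = (4900.00)(70.00) + (481.06)(-7.43) = 339427.08 in³
ΣAy_c = (4900.00)(17.50) + (481.06)(17.50) = 94168.49 in³
x_c = 339427.08 / 5381.06 = 63.08 in
y_c = 94168.49 / 5381.06 = 17.50 in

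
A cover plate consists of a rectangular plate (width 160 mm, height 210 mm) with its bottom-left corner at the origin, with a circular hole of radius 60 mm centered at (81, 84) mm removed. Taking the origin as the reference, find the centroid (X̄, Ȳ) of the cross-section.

plate: A = 160 × 210 = 33600.00, centroid at (80.00, 105.00).
hole: A = −π·60² = -11309.73, centroid at (81.00, 84.00).
ΣA = 22290.27 mm²
ΣAX̄ = (33600.00)(80.00) + (-11309.73)(81.00) = 1771911.58 mm³
ΣAȲ = (33600.00)(105.00) + (-11309.73)(84.00) = 2577982.38 mm³
X̄ = 1771911.58 / 22290.27 = 79.49 mm
Ȳ = 2577982.38 / 22290.27 = 115.66 mm

X̄ = 79.49 mm, Ȳ = 115.66 mm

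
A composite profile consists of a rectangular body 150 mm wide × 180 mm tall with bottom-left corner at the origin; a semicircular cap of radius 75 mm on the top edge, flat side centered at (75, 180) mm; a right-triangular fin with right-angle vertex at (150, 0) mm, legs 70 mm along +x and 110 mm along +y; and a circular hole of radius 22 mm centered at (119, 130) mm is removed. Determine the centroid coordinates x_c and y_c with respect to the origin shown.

x_c = 83.17 mm, y_c = 111.23 mm

Part | A | x̄ᵢ | ȳᵢ | A·x̄ᵢ | A·ȳᵢ
rectangular body | 27000.00 | 75.00 | 90.00 | 2025000.00 | 2430000.00
semicircular top | 8835.73 | 75.00 | 211.83 | 662679.70 | 1871681.28
triangular fin | 3850.00 | 173.33 | 36.67 | 667333.33 | 141166.67
hole | -1520.53 | 119.00 | 130.00 | -180943.17 | -197669.01
Σ | 38165.20 |  |  | 3174069.86 | 4245178.94
x_c = 3174069.86 / 38165.20 = 83.17 mm
y_c = 4245178.94 / 38165.20 = 111.23 mm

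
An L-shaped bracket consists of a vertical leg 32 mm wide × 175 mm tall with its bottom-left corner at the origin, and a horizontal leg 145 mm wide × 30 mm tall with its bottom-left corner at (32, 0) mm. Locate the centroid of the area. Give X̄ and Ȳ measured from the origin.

X̄ = 54.69 mm, Ȳ = 55.80 mm

vertical leg: A = 32 × 175 = 5600.00, centroid at (16.00, 87.50).
horizontal leg: A = 145 × 30 = 4350.00, centroid at (104.50, 15.00).
ΣA = 9950.00 mm²
ΣAX̄ = (5600.00)(16.00) + (4350.00)(104.50) = 544175.00 mm³
ΣAȲ = (5600.00)(87.50) + (4350.00)(15.00) = 555250.00 mm³
X̄ = 544175.00 / 9950.00 = 54.69 mm
Ȳ = 555250.00 / 9950.00 = 55.80 mm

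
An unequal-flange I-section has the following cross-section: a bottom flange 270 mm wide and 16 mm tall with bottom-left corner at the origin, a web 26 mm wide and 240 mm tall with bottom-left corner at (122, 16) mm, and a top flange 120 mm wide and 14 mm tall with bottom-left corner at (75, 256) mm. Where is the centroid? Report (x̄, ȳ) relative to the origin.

Part | A | x̄ᵢ | ȳᵢ | A·x̄ᵢ | A·ȳᵢ
bottom flange | 4320.00 | 135.00 | 8.00 | 583200.00 | 34560.00
web | 6240.00 | 135.00 | 136.00 | 842400.00 | 848640.00
top flange | 1680.00 | 135.00 | 263.00 | 226800.00 | 441840.00
Σ | 12240.00 |  |  | 1652400.00 | 1325040.00
x̄ = 1652400.00 / 12240.00 = 135.00 mm
ȳ = 1325040.00 / 12240.00 = 108.25 mm

x̄ = 135.00 mm, ȳ = 108.25 mm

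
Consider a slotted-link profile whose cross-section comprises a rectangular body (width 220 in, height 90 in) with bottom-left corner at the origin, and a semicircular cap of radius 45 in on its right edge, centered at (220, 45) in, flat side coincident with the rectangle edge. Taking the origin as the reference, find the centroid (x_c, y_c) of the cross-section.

x_c = 127.87 in, y_c = 45.00 in

Part | A | x̄ᵢ | ȳᵢ | A·x̄ᵢ | A·ȳᵢ
rectangular body | 19800.00 | 110.00 | 45.00 | 2178000.00 | 891000.00
semicircular end | 3180.86 | 239.10 | 45.00 | 760539.76 | 143138.82
Σ | 22980.86 |  |  | 2938539.76 | 1034138.82
x_c = 2938539.76 / 22980.86 = 127.87 in
y_c = 1034138.82 / 22980.86 = 45.00 in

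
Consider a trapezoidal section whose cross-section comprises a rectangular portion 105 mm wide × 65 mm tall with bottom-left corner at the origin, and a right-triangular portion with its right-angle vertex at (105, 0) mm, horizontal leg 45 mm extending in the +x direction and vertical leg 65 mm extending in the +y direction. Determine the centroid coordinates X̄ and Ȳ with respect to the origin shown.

X̄ = 64.41 mm, Ȳ = 30.59 mm

Part | A | x̄ᵢ | ȳᵢ | A·x̄ᵢ | A·ȳᵢ
rectangular portion | 6825.00 | 52.50 | 32.50 | 358312.50 | 221812.50
triangular portion | 1462.50 | 120.00 | 21.67 | 175500.00 | 31687.50
Σ | 8287.50 |  |  | 533812.50 | 253500.00
X̄ = 533812.50 / 8287.50 = 64.41 mm
Ȳ = 253500.00 / 8287.50 = 30.59 mm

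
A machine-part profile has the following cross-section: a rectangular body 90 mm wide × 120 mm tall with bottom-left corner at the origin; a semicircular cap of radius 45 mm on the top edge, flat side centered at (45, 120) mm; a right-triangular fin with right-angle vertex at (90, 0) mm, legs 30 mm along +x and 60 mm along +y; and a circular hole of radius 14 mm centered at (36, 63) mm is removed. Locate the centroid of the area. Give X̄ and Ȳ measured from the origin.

rectangular body: A = 90 × 120 = 10800.00, centroid at (45.00, 60.00).
semicircular top: A = ½π·45² = 3180.86, centroid at (45.00, 139.10).
triangular fin: A = ½·30·60 = 900.00, centroid at (100.00, 20.00).
hole: A = −π·14² = -615.75, centroid at (36.00, 63.00).
ΣA = 14265.11 mm²
ΣAX̄ = (10800.00)(45.00) + (3180.86)(45.00) + (900.00)(100.00) + (-615.75)(36.00) = 696971.74 mm³
ΣAȲ = (10800.00)(60.00) + (3180.86)(139.10) + (900.00)(20.00) + (-615.75)(63.00) = 1069661.12 mm³
X̄ = 696971.74 / 14265.11 = 48.86 mm
Ȳ = 1069661.12 / 14265.11 = 74.98 mm

X̄ = 48.86 mm, Ȳ = 74.98 mm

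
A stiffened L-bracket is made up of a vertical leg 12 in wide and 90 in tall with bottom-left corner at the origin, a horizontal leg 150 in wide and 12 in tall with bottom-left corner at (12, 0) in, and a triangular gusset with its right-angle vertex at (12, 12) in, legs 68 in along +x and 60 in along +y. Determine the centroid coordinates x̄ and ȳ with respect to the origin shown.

Part | A | x̄ᵢ | ȳᵢ | A·x̄ᵢ | A·ȳᵢ
vertical leg | 1080.00 | 6.00 | 45.00 | 6480.00 | 48600.00
horizontal leg | 1800.00 | 87.00 | 6.00 | 156600.00 | 10800.00
gusset | 2040.00 | 34.67 | 32.00 | 70720.00 | 65280.00
Σ | 4920.00 |  |  | 233800.00 | 124680.00
x̄ = 233800.00 / 4920.00 = 47.52 in
ȳ = 124680.00 / 4920.00 = 25.34 in

x̄ = 47.52 in, ȳ = 25.34 in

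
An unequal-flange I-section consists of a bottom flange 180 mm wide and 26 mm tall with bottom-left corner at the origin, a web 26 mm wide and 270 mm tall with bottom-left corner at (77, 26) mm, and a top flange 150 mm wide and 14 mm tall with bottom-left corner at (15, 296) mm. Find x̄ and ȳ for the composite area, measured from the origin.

Part | A | x̄ᵢ | ȳᵢ | A·x̄ᵢ | A·ȳᵢ
bottom flange | 4680.00 | 90.00 | 13.00 | 421200.00 | 60840.00
web | 7020.00 | 90.00 | 161.00 | 631800.00 | 1130220.00
top flange | 2100.00 | 90.00 | 303.00 | 189000.00 | 636300.00
Σ | 13800.00 |  |  | 1242000.00 | 1827360.00
x̄ = 1242000.00 / 13800.00 = 90.00 mm
ȳ = 1827360.00 / 13800.00 = 132.42 mm

x̄ = 90.00 mm, ȳ = 132.42 mm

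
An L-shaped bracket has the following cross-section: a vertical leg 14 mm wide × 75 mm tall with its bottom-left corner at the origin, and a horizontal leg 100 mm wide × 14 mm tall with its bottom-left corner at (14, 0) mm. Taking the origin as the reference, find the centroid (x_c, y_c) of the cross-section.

x_c = 39.57 mm, y_c = 20.07 mm

vertical leg: A = 14 × 75 = 1050.00, centroid at (7.00, 37.50).
horizontal leg: A = 100 × 14 = 1400.00, centroid at (64.00, 7.00).
ΣA = 2450.00 mm², ΣAx_c = 96950.00 mm³, ΣAy_c = 49175.00 mm³.
x_c = 96950.00/2450.00 = 39.57 mm; y_c = 49175.00/2450.00 = 20.07 mm.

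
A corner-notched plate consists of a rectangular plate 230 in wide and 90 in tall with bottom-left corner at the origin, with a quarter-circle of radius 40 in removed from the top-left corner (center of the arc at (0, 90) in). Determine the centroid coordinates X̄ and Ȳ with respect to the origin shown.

X̄ = 121.34 in, Ȳ = 43.19 in

plate: A = 230 × 90 = 20700.00, centroid at (115.00, 45.00).
removed quarter-circle: A = −¼π·40² = -1256.64, centroid at (16.98, 73.02).
ΣA = 19443.36 in², ΣAX̄ = 2359166.67 in³, ΣAȲ = 839736.00 in³.
X̄ = 2359166.67/19443.36 = 121.34 in; Ȳ = 839736.00/19443.36 = 43.19 in.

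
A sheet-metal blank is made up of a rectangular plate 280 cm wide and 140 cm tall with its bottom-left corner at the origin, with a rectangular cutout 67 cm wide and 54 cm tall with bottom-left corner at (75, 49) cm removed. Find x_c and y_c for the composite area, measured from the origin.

plate: A = 280 × 140 = 39200.00, centroid at (140.00, 70.00).
hole: A = −(67 × 54) = -3618.00, centroid at (108.50, 76.00).
ΣA = 35582.00 cm²
ΣAx_c = (39200.00)(140.00) + (-3618.00)(108.50) = 5095447.00 cm³
ΣAy_c = (39200.00)(70.00) + (-3618.00)(76.00) = 2469032.00 cm³
x_c = 5095447.00 / 35582.00 = 143.20 cm
y_c = 2469032.00 / 35582.00 = 69.39 cm

x_c = 143.20 cm, y_c = 69.39 cm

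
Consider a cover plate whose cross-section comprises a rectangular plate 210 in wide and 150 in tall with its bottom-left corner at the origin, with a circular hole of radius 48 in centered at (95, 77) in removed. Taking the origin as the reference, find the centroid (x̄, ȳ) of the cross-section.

x̄ = 107.98 in, ȳ = 74.40 in

plate: A = 210 × 150 = 31500.00, centroid at (105.00, 75.00).
hole: A = −π·48² = -7238.23, centroid at (95.00, 77.00).
ΣA = 24261.77 in², ΣAx̄ = 2619868.20 in³, ΣAȳ = 1805156.33 in³.
x̄ = 2619868.20/24261.77 = 107.98 in; ȳ = 1805156.33/24261.77 = 74.40 in.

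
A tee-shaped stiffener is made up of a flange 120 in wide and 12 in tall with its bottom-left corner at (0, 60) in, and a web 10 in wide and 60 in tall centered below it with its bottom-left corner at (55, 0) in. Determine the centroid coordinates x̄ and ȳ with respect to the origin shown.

web: A = 10 × 60 = 600.00, centroid at (60.00, 30.00).
flange: A = 120 × 12 = 1440.00, centroid at (60.00, 66.00).
ΣA = 2040.00 in²
ΣAx̄ = (600.00)(60.00) + (1440.00)(60.00) = 122400.00 in³
ΣAȳ = (600.00)(30.00) + (1440.00)(66.00) = 113040.00 in³
x̄ = 122400.00 / 2040.00 = 60.00 in
ȳ = 113040.00 / 2040.00 = 55.41 in

x̄ = 60.00 in, ȳ = 55.41 in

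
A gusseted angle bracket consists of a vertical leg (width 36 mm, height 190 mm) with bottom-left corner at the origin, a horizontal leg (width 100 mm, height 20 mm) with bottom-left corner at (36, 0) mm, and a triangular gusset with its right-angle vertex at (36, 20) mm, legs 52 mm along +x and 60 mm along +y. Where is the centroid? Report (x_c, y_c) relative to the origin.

Part | A | x̄ᵢ | ȳᵢ | A·x̄ᵢ | A·ȳᵢ
vertical leg | 6840.00 | 18.00 | 95.00 | 123120.00 | 649800.00
horizontal leg | 2000.00 | 86.00 | 10.00 | 172000.00 | 20000.00
gusset | 1560.00 | 53.33 | 40.00 | 83200.00 | 62400.00
Σ | 10400.00 |  |  | 378320.00 | 732200.00
x_c = 378320.00 / 10400.00 = 36.38 mm
y_c = 732200.00 / 10400.00 = 70.40 mm

x_c = 36.38 mm, y_c = 70.40 mm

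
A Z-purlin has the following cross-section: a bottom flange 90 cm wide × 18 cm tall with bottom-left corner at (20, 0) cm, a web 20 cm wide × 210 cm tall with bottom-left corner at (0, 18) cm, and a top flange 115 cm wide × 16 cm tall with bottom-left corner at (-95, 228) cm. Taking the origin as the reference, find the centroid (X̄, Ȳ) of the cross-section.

X̄ = 10.22 cm, Ȳ = 126.03 cm

bottom flange: A = 90 × 18 = 1620.00, centroid at (65.00, 9.00).
web: A = 20 × 210 = 4200.00, centroid at (10.00, 123.00).
top flange: A = 115 × 16 = 1840.00, centroid at (-37.50, 236.00).
ΣA = 7660.00 cm², ΣAX̄ = 78300.00 cm³, ΣAȲ = 965420.00 cm³.
X̄ = 78300.00/7660.00 = 10.22 cm; Ȳ = 965420.00/7660.00 = 126.03 cm.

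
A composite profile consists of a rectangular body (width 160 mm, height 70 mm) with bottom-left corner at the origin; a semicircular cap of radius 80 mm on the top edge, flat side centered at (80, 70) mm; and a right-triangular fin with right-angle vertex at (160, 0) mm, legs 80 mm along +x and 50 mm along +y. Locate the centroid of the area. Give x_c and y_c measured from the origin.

x_c = 89.17 mm, y_c = 63.23 mm

Part | A | x̄ᵢ | ȳᵢ | A·x̄ᵢ | A·ȳᵢ
rectangular body | 11200.00 | 80.00 | 35.00 | 896000.00 | 392000.00
semicircular top | 10053.10 | 80.00 | 103.95 | 804247.72 | 1045050.09
triangular fin | 2000.00 | 186.67 | 16.67 | 373333.33 | 33333.33
Σ | 23253.10 |  |  | 2073581.05 | 1470383.42
x_c = 2073581.05 / 23253.10 = 89.17 mm
y_c = 1470383.42 / 23253.10 = 63.23 mm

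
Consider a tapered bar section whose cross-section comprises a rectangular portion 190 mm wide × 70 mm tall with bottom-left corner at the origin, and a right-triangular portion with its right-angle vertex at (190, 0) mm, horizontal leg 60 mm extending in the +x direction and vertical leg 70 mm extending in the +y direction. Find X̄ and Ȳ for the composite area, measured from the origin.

rectangular portion: A = 190 × 70 = 13300.00, centroid at (95.00, 35.00).
triangular portion: A = ½·60·70 = 2100.00, centroid at (210.00, 23.33).
ΣA = 15400.00 mm²
ΣAX̄ = (13300.00)(95.00) + (2100.00)(210.00) = 1704500.00 mm³
ΣAȲ = (13300.00)(35.00) + (2100.00)(23.33) = 514500.00 mm³
X̄ = 1704500.00 / 15400.00 = 110.68 mm
Ȳ = 514500.00 / 15400.00 = 33.41 mm

X̄ = 110.68 mm, Ȳ = 33.41 mm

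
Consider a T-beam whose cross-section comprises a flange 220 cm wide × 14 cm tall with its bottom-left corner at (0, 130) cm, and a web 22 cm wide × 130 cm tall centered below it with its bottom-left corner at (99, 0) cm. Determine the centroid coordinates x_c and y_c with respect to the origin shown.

x_c = 110.00 cm, y_c = 102.33 cm

Part | A | x̄ᵢ | ȳᵢ | A·x̄ᵢ | A·ȳᵢ
web | 2860.00 | 110.00 | 65.00 | 314600.00 | 185900.00
flange | 3080.00 | 110.00 | 137.00 | 338800.00 | 421960.00
Σ | 5940.00 |  |  | 653400.00 | 607860.00
x_c = 653400.00 / 5940.00 = 110.00 cm
y_c = 607860.00 / 5940.00 = 102.33 cm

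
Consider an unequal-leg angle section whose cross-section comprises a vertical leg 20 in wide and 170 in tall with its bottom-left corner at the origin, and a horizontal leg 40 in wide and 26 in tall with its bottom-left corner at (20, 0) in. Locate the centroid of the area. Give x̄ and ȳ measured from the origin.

x̄ = 17.03 in, ȳ = 68.14 in

vertical leg: A = 20 × 170 = 3400.00, centroid at (10.00, 85.00).
horizontal leg: A = 40 × 26 = 1040.00, centroid at (40.00, 13.00).
ΣA = 4440.00 in², ΣAx̄ = 75600.00 in³, ΣAȳ = 302520.00 in³.
x̄ = 75600.00/4440.00 = 17.03 in; ȳ = 302520.00/4440.00 = 68.14 in.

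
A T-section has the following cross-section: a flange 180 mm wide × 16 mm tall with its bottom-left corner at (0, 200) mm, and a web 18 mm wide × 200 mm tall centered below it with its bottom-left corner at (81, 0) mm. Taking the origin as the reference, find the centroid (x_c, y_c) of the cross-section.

x_c = 90.00 mm, y_c = 148.00 mm

web: A = 18 × 200 = 3600.00, centroid at (90.00, 100.00).
flange: A = 180 × 16 = 2880.00, centroid at (90.00, 208.00).
ΣA = 6480.00 mm²
ΣAx_c = (3600.00)(90.00) + (2880.00)(90.00) = 583200.00 mm³
ΣAy_c = (3600.00)(100.00) + (2880.00)(208.00) = 959040.00 mm³
x_c = 583200.00 / 6480.00 = 90.00 mm
y_c = 959040.00 / 6480.00 = 148.00 mm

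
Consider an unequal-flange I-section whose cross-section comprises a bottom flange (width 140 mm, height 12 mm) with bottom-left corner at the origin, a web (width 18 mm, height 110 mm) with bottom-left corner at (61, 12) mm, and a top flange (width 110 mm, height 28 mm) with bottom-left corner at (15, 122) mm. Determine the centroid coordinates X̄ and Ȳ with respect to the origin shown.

bottom flange: A = 140 × 12 = 1680.00, centroid at (70.00, 6.00).
web: A = 18 × 110 = 1980.00, centroid at (70.00, 67.00).
top flange: A = 110 × 28 = 3080.00, centroid at (70.00, 136.00).
ΣA = 6740.00 mm², ΣAX̄ = 471800.00 mm³, ΣAȲ = 561620.00 mm³.
X̄ = 471800.00/6740.00 = 70.00 mm; Ȳ = 561620.00/6740.00 = 83.33 mm.

X̄ = 70.00 mm, Ȳ = 83.33 mm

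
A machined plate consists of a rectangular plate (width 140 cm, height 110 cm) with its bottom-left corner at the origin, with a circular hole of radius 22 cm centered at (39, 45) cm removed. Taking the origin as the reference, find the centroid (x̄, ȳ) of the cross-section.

x̄ = 73.40 cm, ȳ = 56.10 cm

plate: A = 140 × 110 = 15400.00, centroid at (70.00, 55.00).
hole: A = −π·22² = -1520.53, centroid at (39.00, 45.00).
ΣA = 13879.47 cm², ΣAx̄ = 1018699.30 cm³, ΣAȳ = 778576.11 cm³.
x̄ = 1018699.30/13879.47 = 73.40 cm; ȳ = 778576.11/13879.47 = 56.10 cm.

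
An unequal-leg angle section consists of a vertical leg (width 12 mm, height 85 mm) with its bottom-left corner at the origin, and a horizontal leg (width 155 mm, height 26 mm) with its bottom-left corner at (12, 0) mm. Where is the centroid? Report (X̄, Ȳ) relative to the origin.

X̄ = 72.63 mm, Ȳ = 18.96 mm

vertical leg: A = 12 × 85 = 1020.00, centroid at (6.00, 42.50).
horizontal leg: A = 155 × 26 = 4030.00, centroid at (89.50, 13.00).
ΣA = 5050.00 mm², ΣAX̄ = 366805.00 mm³, ΣAȲ = 95740.00 mm³.
X̄ = 366805.00/5050.00 = 72.63 mm; Ȳ = 95740.00/5050.00 = 18.96 mm.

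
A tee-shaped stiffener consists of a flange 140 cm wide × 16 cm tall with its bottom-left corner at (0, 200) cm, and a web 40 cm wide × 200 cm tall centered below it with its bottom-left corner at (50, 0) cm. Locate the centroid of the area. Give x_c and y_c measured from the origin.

x_c = 70.00 cm, y_c = 123.62 cm

Part | A | x̄ᵢ | ȳᵢ | A·x̄ᵢ | A·ȳᵢ
web | 8000.00 | 70.00 | 100.00 | 560000.00 | 800000.00
flange | 2240.00 | 70.00 | 208.00 | 156800.00 | 465920.00
Σ | 10240.00 |  |  | 716800.00 | 1265920.00
x_c = 716800.00 / 10240.00 = 70.00 cm
y_c = 1265920.00 / 10240.00 = 123.62 cm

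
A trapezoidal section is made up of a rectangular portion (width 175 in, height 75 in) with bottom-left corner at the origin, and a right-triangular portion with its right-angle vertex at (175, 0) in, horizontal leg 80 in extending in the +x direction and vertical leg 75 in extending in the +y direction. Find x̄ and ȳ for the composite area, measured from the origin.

rectangular portion: A = 175 × 75 = 13125.00, centroid at (87.50, 37.50).
triangular portion: A = ½·80·75 = 3000.00, centroid at (201.67, 25.00).
ΣA = 16125.00 in², ΣAx̄ = 1753437.50 in³, ΣAȳ = 567187.50 in³.
x̄ = 1753437.50/16125.00 = 108.74 in; ȳ = 567187.50/16125.00 = 35.17 in.

x̄ = 108.74 in, ȳ = 35.17 in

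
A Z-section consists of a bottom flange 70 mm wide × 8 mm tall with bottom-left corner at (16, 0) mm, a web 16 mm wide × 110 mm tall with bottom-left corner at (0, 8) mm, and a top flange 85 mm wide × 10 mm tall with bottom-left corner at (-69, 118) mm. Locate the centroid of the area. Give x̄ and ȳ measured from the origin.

bottom flange: A = 70 × 8 = 560.00, centroid at (51.00, 4.00).
web: A = 16 × 110 = 1760.00, centroid at (8.00, 63.00).
top flange: A = 85 × 10 = 850.00, centroid at (-26.50, 123.00).
ΣA = 3170.00 mm², ΣAx̄ = 20115.00 mm³, ΣAȳ = 217670.00 mm³.
x̄ = 20115.00/3170.00 = 6.35 mm; ȳ = 217670.00/3170.00 = 68.67 mm.

x̄ = 6.35 mm, ȳ = 68.67 mm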